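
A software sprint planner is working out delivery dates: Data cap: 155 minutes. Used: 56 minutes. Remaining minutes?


Total budget: 155 minutes
Time used: 56 minutes
Remaining: 155 - 56 = 99 minutes
Percent used: 36.1%
Percent remaining: 63.9%

99


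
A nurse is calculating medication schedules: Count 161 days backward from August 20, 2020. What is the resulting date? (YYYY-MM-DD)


Start: 2020-08-20
Subtracting 161 days
Days already passed in August: 20
After going back through August: 141 more days to subtract
July 2020: 31 days, 110 remaining
June 2020: 30 days, 80 remaining
May 2020: 31 days, 49 remaining
April 2020: 30 days, 19 remaining
Result: 2020-03-12

2020-03-12


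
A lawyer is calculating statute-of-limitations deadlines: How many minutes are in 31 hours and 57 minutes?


Hours: 31
Minutes: 57
Convert hours to minutes: 31 x 60 = 1860
Add remaining minutes: 1860 + 57 = 1917

1917


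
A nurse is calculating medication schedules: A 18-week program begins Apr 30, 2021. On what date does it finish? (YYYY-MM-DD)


Start: 2021-04-30
Weeks to add: 18
Convert to days: 18 x 7 = 126 days
Add 126 days to 2021-04-30
Result: 2021-09-03

2021-09-03


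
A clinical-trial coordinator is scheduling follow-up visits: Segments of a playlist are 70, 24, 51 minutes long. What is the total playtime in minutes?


Durations: 70, 24, 51
Running sum: 70
+ 24 = 94
+ 51 = 145
Total duration: 145 minutes
That is 2 hours and 25 minutes

145


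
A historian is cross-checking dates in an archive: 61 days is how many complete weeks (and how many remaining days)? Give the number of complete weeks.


Total days: 61
Days per week: 7
Division: 61 / 7 = 8 remainder 5
Complete weeks: 8
Remaining days: 5

8


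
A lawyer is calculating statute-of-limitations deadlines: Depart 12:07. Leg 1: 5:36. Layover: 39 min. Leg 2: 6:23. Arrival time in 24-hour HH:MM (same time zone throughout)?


Depart: 12:07
Leg 1: +336 min -> 17:43
Layover: +39 min -> 18:22
Leg 2: +383 min -> 00:45
Total travel: 758 minutes = 12h 38m
Arrival: 00:45

00:45


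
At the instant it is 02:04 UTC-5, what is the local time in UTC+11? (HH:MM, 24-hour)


Local time: 02:04 at UTC-5 (offset -5h)
Target zone: UTC+11 (offset 11h)
Difference: 11 - (-5) = 16 hours
Calculation: 2 + (16) = 18
Result: 18:04

18:04


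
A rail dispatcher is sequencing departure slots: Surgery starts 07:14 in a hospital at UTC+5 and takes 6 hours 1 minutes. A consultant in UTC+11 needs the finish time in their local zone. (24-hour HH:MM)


Start: 07:14 in UTC+5
Step 1 - add duration:
  minutes: 14 + 1 = 15
  hours: 7 + 6 + 0 = 13
  end in UTC+5: 13:15
Step 2 - convert UTC+5 -> UTC+11:
  offset difference: 11 - (5) = 6 hours
  13 + (6) = 19 -> mod 24 = 19
Result: 19:15 in UTC+11

19:15


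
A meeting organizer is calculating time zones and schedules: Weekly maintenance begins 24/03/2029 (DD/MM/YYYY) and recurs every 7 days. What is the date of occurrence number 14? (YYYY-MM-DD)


First occurrence: 2029-03-24 (occurrence 1)
Each occurrence is 7 days after the previous.
Occurrence 14 is 13 weeks after the first.
13 weeks = 91 days
2029-03-24 + 91 days = 2029-06-23

2029-06-23


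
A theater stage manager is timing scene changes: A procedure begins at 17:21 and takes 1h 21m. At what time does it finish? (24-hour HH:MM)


Start time: 17:21
Adding: 1 hours 21 minutes
Minutes: 21 + 21 = 42
Hours: 17 + 1 + 0 = 18
Result: 18:42

18:42


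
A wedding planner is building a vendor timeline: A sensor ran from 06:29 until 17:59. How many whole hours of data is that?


Start: 06:29
End: 17:59
Hour difference: 17 - 6 = 11 hours
Minute difference: 59 - 29 = 30 minutes
Total minutes: 690
Complete hours: 690 / 60 = 11 (remainder 30)

11


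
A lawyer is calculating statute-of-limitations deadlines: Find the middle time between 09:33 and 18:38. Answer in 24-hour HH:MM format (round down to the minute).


Start time: 09:33 = 573 minutes from midnight
End time: 18:38 = 1118 minutes from midnight
Sum: 573 + 1118 = 1691
Midpoint: 1691 / 2 = 845 minutes
Convert: 845 / 60 = 14 hours, 5 minutes
Result: 14:05

14:05


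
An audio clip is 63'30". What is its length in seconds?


Minutes: 63
Seconds: 30
Convert minutes to seconds: 63 x 60 = 3780
Add remaining seconds: 3780 + 30 = 3810

3810


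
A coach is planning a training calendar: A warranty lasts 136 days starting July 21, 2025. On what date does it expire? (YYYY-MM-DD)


Start: 2025-07-21
Adding 136 days
Days remaining in July: 10
After July: 126 days still to add
August 2025: 31 days, 95 remaining
September 2025: 30 days, 65 remaining
October 2025: 31 days, 34 remaining
November 2025: 30 days, 4 remaining
Result: 2025-12-04

2025-12-04


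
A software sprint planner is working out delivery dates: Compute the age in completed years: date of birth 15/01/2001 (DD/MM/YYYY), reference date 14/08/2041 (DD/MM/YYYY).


Birth: 2001-01-15
Reference: 2041-08-14
Year difference: 2041 - 2001 = 40
Has birthday (01-15) occurred by 08-14? Yes
Age in full years: 40

40


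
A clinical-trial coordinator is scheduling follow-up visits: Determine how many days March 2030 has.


Month: March
Year: 2030
March is a 31-day month
Total: 31 days

31


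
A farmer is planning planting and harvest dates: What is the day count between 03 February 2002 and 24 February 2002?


Start date: 2002-02-03
End date: 2002-02-24
Feb 2002: +21 days
Total: 21 days

21


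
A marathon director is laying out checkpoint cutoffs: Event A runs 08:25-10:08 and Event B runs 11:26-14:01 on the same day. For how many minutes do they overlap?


Interval A: [505, 608] minutes from midnight
Interval B: [686, 841] minutes from midnight
Overlap start = max(505, 686) = 686
Overlap end = min(608, 841) = 608
End <= start, so the intervals do not overlap: 0 minutes

0


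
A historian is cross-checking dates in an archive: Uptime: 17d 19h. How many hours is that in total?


Days: 17
Extra hours: 19
Hours per day: 24
Days to hours: 17 x 24 = 408
Total: 408 + 19 = 427

427


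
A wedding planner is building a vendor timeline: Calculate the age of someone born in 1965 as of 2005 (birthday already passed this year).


Birth year: 1965
Current year: 2005
Age = current year - birth year
Age = 2005 - 1965 = 40

40


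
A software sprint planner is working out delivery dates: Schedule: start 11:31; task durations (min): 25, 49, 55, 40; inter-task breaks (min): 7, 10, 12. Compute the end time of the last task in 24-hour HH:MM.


Start: 11:31 = 691 min from midnight
  after task 1 (25 min): 11:56
  after break (7 min): 12:03
  after task 2 (49 min): 12:52
  after break (10 min): 13:02
  after task 3 (55 min): 13:57
  after break (12 min): 14:09
  after task 4 (40 min): 14:49
Total elapsed: 198 minutes
End time: 14:49

14:49


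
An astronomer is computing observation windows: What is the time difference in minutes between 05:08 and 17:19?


Start time: 05:08 = 308 minutes from midnight
End time: 17:19 = 1039 minutes from midnight
Difference: 1039 - 308 = 731 minutes
That is 12 hours and 11 minutes

731


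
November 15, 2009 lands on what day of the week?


Date: 2009-11-15
January 1, 2009 is a Thursday
Day of year: 319
Offset from Jan 1: 318 days
318 mod 7 = 3
Result: Sunday

Sunday


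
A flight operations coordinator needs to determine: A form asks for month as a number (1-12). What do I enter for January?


Calendar month order:
1. January <--
2. February
January is month number 1

1


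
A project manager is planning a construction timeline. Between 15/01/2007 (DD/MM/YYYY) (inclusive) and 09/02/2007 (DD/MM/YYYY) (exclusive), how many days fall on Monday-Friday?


Start: 2007-01-15 (Monday)
End (exclusive): 2007-02-09 (Friday)
Total calendar days: 25
Full weeks: 25 // 7 = 3 -> 15 weekdays
Remaining 4 days starting on Monday:
  Mon(w), Tue(w), Wed(w), Thu(w) -> 4 weekdays
Total business days: 15 + 4 = 19

19


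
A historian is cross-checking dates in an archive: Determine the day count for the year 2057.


Year: 2057
Check leap year rules:
Divisible by 4? No
2057 is not a leap year
Days: 365

365


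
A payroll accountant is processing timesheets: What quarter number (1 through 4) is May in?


Month: May (month 5)
Q1: January-March (months 1-3)
Q2: April-June (months 4-6)
Q3: July-September (months 7-9)
Q4: October-December (months 10-12)
Month 5 falls in Q2

2


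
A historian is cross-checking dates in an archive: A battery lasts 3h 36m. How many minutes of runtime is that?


Hours: 3
Extra minutes: 36
Minutes per hour: 60
Hours to minutes: 3 x 60 = 180
Total: 180 + 36 = 216

216


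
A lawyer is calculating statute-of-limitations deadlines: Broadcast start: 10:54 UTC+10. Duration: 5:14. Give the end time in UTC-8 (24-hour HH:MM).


Start: 10:54 in UTC+10
Step 1 - add duration:
  minutes: 54 + 14 = 68 (carry 1h)
  hours: 10 + 5 + 1 = 16
  end in UTC+10: 16:08
Step 2 - convert UTC+10 -> UTC-8:
  offset difference: -8 - (10) = -18 hours
  16 + (-18) = -2 -> mod 24 = 22
Result: 22:08 in UTC-8

22:08


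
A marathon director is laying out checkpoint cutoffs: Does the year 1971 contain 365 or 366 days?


Year: 1971
Check leap year rules:
Divisible by 4? No
1971 is not a leap year
Days: 365

365


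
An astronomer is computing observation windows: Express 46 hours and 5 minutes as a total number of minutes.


Hours: 46
Extra minutes: 5
Minutes per hour: 60
Hours to minutes: 46 x 60 = 2760
Total: 2760 + 5 = 2765

2765


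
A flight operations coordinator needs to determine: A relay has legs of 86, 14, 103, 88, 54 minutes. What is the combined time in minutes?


Durations: 86, 14, 103, 88, 54
Running sum: 86
+ 14 = 100
+ 103 = 203
+ 88 = 291
+ 54 = 345
Total duration: 345 minutes
That is 5 hours and 45 minutes

345


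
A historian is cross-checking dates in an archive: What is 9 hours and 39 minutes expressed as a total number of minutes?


Hours: 9
Minutes: 39
Convert hours to minutes: 9 x 60 = 540
Add remaining minutes: 540 + 39 = 579

579


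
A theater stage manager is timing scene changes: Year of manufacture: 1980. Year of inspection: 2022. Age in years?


Birth year: 1980
Current year: 2022
Age = current year - birth year
Age = 2022 - 1980 = 42

42


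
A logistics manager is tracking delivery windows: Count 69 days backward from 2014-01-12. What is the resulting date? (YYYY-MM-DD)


Start: 2014-01-12
Subtracting 69 days
Days already passed in January: 12
After going back through January: 57 more days to subtract
December 2013: 31 days, 26 remaining
November 2013 has 30 days, need 26
Result: 2013-11-04

2013-11-04


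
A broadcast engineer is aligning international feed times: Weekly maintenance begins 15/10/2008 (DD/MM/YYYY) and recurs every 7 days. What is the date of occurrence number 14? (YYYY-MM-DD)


First occurrence: 2008-10-15 (occurrence 1)
Each occurrence is 7 days after the previous.
Occurrence 14 is 13 weeks after the first.
13 weeks = 91 days
2008-10-15 + 91 days = 2009-01-14

2009-01-14


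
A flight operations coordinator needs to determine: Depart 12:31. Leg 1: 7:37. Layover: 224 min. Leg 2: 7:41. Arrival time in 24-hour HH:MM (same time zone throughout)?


Depart: 12:31
Leg 1: +457 min -> 20:08
Layover: +224 min -> 23:52
Leg 2: +461 min -> 07:33
Total travel: 1142 minutes = 19h 2m
Arrival: 07:33

07:33


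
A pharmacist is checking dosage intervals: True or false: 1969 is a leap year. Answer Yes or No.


Year: 1969
Divisible by 4? 1969 / 4 = 492.25 -> No
Not divisible by 4, so NOT a leap year

No


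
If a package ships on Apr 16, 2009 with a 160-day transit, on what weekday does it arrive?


Start: 2009-04-16 (Thursday)
Step 1 - find target date: add 160 days
  2009-04-16 + 160 days = 2009-09-23
Step 2 - day of week:
  160 mod 7 = 6
  Thursday + 6 days -> Wednesday
Result: Wednesday (2009-09-23)

Wednesday


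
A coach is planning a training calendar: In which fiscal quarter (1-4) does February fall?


Month: February (month 2)
Q1: January-March (months 1-3)
Q2: April-June (months 4-6)
Q3: July-September (months 7-9)
Q4: October-December (months 10-12)
Month 2 falls in Q1

1


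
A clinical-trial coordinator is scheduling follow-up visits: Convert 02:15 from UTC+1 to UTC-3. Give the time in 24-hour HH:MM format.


Local time: 02:15 at UTC+1 (offset 1h)
Target zone: UTC-3 (offset -3h)
Difference: -3 - (1) = -4 hours
Calculation: 2 + (-4) = -2
Wraparound: (-2) mod 24 = 22
Result: 22:15

22:15


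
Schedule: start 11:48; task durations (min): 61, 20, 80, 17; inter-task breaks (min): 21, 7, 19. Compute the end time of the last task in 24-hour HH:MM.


Start: 11:48 = 708 min from midnight
  after task 1 (61 min): 12:49
  after break (21 min): 13:10
  after task 2 (20 min): 13:30
  after break (7 min): 13:37
  after task 3 (80 min): 14:57
  after break (19 min): 15:16
  after task 4 (17 min): 15:33
Total elapsed: 225 minutes
End time: 15:33

15:33


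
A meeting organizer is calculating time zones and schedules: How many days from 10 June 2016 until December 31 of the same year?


Start: June 10, 2016
End: December 31, 2016
Days left in June: 20
July: 31
August: 31
September: 30
October: 31
... plus remaining months
Sum of remaining months: 184
Total: 20 + 184 = 204

204


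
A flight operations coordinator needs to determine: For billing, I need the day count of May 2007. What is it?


Month: May
Year: 2007
May is a 31-day month
Total: 31 days

31


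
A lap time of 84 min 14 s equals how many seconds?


Minutes: 84
Seconds: 14
Convert minutes to seconds: 84 x 60 = 5040
Add remaining seconds: 5040 + 14 = 5054

5054


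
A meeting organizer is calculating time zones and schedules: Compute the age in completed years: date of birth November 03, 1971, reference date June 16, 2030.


Birth: 1971-11-03
Reference: 2030-06-16
Year difference: 2030 - 1971 = 59
Has birthday (11-03) occurred by 06-16? No
Birthday not yet reached this year -> subtract 1
Age in full years: 58

58


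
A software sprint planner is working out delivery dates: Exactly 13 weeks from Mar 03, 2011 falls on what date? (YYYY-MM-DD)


Start: 2011-03-03
Weeks to add: 13
Convert to days: 13 x 7 = 91 days
Add 91 days to 2011-03-03
Result: 2011-06-02

2011-06-02


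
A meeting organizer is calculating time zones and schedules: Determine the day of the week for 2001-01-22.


Date: 2001-01-22
January 1, 2001 is a Monday
Day of year: 22
Offset from Jan 1: 21 days
21 mod 7 = 0
Result: Monday

Monday


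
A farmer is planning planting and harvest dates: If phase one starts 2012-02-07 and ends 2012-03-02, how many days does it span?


Start date: 2012-02-07
End date: 2012-03-02
Feb 2012: +23 days
Mar 2012: +1 days
Total: 24 days

24


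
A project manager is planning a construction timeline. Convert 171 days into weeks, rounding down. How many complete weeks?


Total days: 171
Days per week: 7
Division: 171 / 7 = 24 remainder 3
Complete weeks: 24
Remaining days: 3

24


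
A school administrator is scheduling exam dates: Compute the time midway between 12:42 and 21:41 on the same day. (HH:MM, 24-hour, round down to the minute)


Start time: 12:42 = 762 minutes from midnight
End time: 21:41 = 1301 minutes from midnight
Sum: 762 + 1301 = 2063
Midpoint: 2063 / 2 = 1031 minutes
Convert: 1031 / 60 = 17 hours, 11 minutes
Result: 17:11

17:11


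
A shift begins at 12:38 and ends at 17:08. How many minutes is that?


Start time: 12:38 = 758 minutes from midnight
End time: 17:08 = 1028 minutes from midnight
Difference: 1028 - 758 = 270 minutes
That is 4 hours and 30 minutes

270


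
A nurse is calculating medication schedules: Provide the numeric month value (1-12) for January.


Calendar month order:
1. January <--
2. February
January is month number 1

1


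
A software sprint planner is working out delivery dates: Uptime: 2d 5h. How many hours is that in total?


Days: 2
Extra hours: 5
Hours per day: 24
Days to hours: 2 x 24 = 48
Total: 48 + 5 = 53

53


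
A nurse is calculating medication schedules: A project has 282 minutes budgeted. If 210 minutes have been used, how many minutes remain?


Total budget: 282 minutes
Time used: 210 minutes
Remaining: 282 - 210 = 72 minutes
Percent used: 74.5%
Percent remaining: 25.5%

72


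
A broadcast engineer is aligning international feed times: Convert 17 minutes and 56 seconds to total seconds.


Minutes: 17
Extra seconds: 56
Seconds per minute: 60
Minutes to seconds: 17 x 60 = 1020
Total: 1020 + 56 = 1076

1076


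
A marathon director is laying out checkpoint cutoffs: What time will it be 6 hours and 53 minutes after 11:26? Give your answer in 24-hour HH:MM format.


Start time: 11:26
Adding: 6 hours 53 minutes
Minutes: 26 + 53 = 79
Minute overflow: 79 >= 60, so carry 1 hour, minutes = 19
Hours: 11 + 6 + 1 = 18
Result: 18:19

18:19


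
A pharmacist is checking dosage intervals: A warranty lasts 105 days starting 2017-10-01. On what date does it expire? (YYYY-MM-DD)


Start: 2017-10-01
Adding 105 days
Days remaining in October: 30
After October: 75 days still to add
November 2017: 30 days, 45 remaining
December 2017: 31 days, 14 remaining
January 2018 has 31 days, need 14
Result: 2018-01-14

2018-01-14


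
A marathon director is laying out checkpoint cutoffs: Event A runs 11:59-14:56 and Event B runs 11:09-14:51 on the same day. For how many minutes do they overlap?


Interval A: [719, 896] minutes from midnight
Interval B: [669, 891] minutes from midnight
Overlap start = max(719, 669) = 719
Overlap end = min(896, 891) = 891
Overlap = 891 - 719 = 172 minutes

172


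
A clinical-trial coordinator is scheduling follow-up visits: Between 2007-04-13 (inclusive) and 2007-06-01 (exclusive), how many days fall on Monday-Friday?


Start: 2007-04-13 (Friday)
End (exclusive): 2007-06-01 (Friday)
Total calendar days: 49
Full weeks: 49 // 7 = 7 -> 35 weekdays
Remaining 0 days starting on Friday:
Total business days: 35 + 0 = 35

35


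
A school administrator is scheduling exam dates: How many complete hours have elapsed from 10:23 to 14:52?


Start: 10:23
End: 14:52
Hour difference: 14 - 10 = 4 hours
Minute difference: 52 - 23 = 29 minutes
Total minutes: 269
Complete hours: 269 / 60 = 4 (remainder 29)

4


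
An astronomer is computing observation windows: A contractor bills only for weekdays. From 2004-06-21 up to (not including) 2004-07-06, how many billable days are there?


Start: 2004-06-21 (Monday)
End (exclusive): 2004-07-06 (Tuesday)
Total calendar days: 15
Full weeks: 15 // 7 = 2 -> 10 weekdays
Remaining 1 days starting on Monday:
  Mon(w) -> 1 weekdays
Total business days: 10 + 1 = 11

11


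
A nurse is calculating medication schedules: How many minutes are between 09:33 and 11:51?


Start time: 09:33 = 573 minutes from midnight
End time: 11:51 = 711 minutes from midnight
Difference: 711 - 573 = 138 minutes
That is 2 hours and 18 minutes

138


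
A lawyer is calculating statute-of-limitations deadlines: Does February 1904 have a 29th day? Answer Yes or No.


Year: 1904
Divisible by 4? 1904 / 4 = 476.0 -> Yes
Divisible by 100? 1904 / 100 = 19.04 -> No
Divisible by 4 but not 100, so it IS a leap year

Yes


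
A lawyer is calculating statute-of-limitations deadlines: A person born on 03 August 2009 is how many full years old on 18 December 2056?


Birth: 2009-08-03
Reference: 2056-12-18
Year difference: 2056 - 2009 = 47
Has birthday (08-03) occurred by 12-18? Yes
Age in full years: 47

47


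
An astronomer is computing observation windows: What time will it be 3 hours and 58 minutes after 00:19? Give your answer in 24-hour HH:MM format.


Start time: 00:19
Adding: 3 hours 58 minutes
Minutes: 19 + 58 = 77
Minute overflow: 77 >= 60, so carry 1 hour, minutes = 17
Hours: 0 + 3 + 1 = 4
Result: 04:17

04:17


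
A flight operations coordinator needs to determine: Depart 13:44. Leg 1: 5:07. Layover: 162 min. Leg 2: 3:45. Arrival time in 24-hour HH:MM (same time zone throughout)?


Depart: 13:44
Leg 1: +307 min -> 18:51
Layover: +162 min -> 21:33
Leg 2: +225 min -> 01:18
Total travel: 694 minutes = 11h 34m
Arrival: 01:18

01:18


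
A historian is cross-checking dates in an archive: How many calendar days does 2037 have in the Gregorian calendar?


Year: 2037
Check leap year rules:
Divisible by 4? No
2037 is not a leap year
Days: 365

365


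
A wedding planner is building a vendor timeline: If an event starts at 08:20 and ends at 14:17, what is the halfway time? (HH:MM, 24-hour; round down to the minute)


Start time: 08:20 = 500 minutes from midnight
End time: 14:17 = 857 minutes from midnight
Sum: 500 + 857 = 1357
Midpoint: 1357 / 2 = 678 minutes
Convert: 678 / 60 = 11 hours, 18 minutes
Result: 11:18

11:18


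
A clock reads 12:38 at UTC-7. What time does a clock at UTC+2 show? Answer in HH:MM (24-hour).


Local time: 12:38 at UTC-7 (offset -7h)
Target zone: UTC+2 (offset 2h)
Difference: 2 - (-7) = 9 hours
Calculation: 12 + (9) = 21
Result: 21:38

21:38


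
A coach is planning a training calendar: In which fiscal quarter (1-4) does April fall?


Month: April (month 4)
Q1: January-March (months 1-3)
Q2: April-June (months 4-6)
Q3: July-September (months 7-9)
Q4: October-December (months 10-12)
Month 4 falls in Q2

2


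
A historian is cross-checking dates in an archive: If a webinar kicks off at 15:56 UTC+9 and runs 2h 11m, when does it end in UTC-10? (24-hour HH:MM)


Start: 15:56 in UTC+9
Step 1 - add duration:
  minutes: 56 + 11 = 67 (carry 1h)
  hours: 15 + 2 + 1 = 18
  end in UTC+9: 18:07
Step 2 - convert UTC+9 -> UTC-10:
  offset difference: -10 - (9) = -19 hours
  18 + (-19) = -1 -> mod 24 = 23
Result: 23:07 in UTC-10

23:07


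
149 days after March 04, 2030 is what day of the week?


Start: 2030-03-04 (Monday)
Step 1 - find target date: add 149 days
  2030-03-04 + 149 days = 2030-07-31
Step 2 - day of week:
  149 mod 7 = 2
  Monday + 2 days -> Wednesday
Result: Wednesday (2030-07-31)

Wednesday


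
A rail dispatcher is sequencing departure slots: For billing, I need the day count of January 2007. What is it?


Month: January
Year: 2007
January is a 31-day month
Total: 31 days

31


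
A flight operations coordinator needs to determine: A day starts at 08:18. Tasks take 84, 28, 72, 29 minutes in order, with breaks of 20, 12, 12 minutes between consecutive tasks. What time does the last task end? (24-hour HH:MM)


Start: 08:18 = 498 min from midnight
  after task 1 (84 min): 09:42
  after break (20 min): 10:02
  after task 2 (28 min): 10:30
  after break (12 min): 10:42
  after task 3 (72 min): 11:54
  after break (12 min): 12:06
  after task 4 (29 min): 12:35
Total elapsed: 257 minutes
End time: 12:35

12:35


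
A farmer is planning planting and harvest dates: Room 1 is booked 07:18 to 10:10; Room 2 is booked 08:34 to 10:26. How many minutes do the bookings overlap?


Interval A: [438, 610] minutes from midnight
Interval B: [514, 626] minutes from midnight
Overlap start = max(438, 514) = 514
Overlap end = min(610, 626) = 610
Overlap = 610 - 514 = 96 minutes

96


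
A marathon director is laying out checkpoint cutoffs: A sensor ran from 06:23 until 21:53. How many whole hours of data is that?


Start: 06:23
End: 21:53
Hour difference: 21 - 6 = 15 hours
Minute difference: 53 - 23 = 30 minutes
Total minutes: 930
Complete hours: 930 / 60 = 15 (remainder 30)

15


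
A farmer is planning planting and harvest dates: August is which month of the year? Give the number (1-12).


Calendar month order:
7. July
8. August <--
9. September
August is month number 8

8


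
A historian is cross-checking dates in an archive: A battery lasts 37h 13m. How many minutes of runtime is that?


Hours: 37
Extra minutes: 13
Minutes per hour: 60
Hours to minutes: 37 x 60 = 2220
Total: 2220 + 13 = 2233

2233


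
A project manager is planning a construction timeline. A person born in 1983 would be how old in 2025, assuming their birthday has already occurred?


Birth year: 1983
Current year: 2025
Age = current year - birth year
Age = 2025 - 1983 = 42

42


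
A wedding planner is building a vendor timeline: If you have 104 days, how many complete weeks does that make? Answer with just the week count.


Total days: 104
Days per week: 7
Division: 104 / 7 = 14 remainder 6
Complete weeks: 14
Remaining days: 6

14


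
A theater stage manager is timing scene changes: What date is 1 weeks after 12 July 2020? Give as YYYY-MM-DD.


Start: 2020-07-12
Weeks to add: 1
Convert to days: 1 x 7 = 7 days
Add 7 days to 2020-07-12
Result: 2020-07-19

2020-07-19


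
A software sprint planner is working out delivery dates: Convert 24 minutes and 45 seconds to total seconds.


Minutes: 24
Extra seconds: 45
Seconds per minute: 60
Minutes to seconds: 24 x 60 = 1440
Total: 1440 + 45 = 1485

1485


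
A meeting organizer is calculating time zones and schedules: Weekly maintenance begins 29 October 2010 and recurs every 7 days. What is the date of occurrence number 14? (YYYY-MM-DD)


First occurrence: 2010-10-29 (occurrence 1)
Each occurrence is 7 days after the previous.
Occurrence 14 is 13 weeks after the first.
13 weeks = 91 days
2010-10-29 + 91 days = 2011-01-28

2011-01-28


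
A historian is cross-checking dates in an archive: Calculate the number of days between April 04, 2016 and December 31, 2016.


Start: April 04, 2016
End: December 31, 2016
Days left in April: 26
May: 31
June: 30
July: 31
August: 31
... plus remaining months
Sum of remaining months: 245
Total: 26 + 245 = 271

271


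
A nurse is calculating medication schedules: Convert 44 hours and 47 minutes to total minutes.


Hours: 44
Minutes: 47
Convert hours to minutes: 44 x 60 = 2640
Add remaining minutes: 2640 + 47 = 2687

2687


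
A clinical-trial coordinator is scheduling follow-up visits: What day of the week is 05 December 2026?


Date: 2026-12-05
January 1, 2026 is a Thursday
Day of year: 339
Offset from Jan 1: 338 days
338 mod 7 = 2
Result: Saturday

Saturday


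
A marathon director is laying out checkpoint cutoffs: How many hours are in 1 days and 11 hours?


Days: 1
Extra hours: 11
Hours per day: 24
Days to hours: 1 x 24 = 24
Total: 24 + 11 = 35

35


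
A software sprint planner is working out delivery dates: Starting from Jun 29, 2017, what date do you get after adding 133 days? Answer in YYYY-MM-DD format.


Start: 2017-06-29
Adding 133 days
Days remaining in June: 1
After June: 132 days still to add
July 2017: 31 days, 101 remaining
August 2017: 31 days, 70 remaining
September 2017: 30 days, 40 remaining
October 2017: 31 days, 9 remaining
Result: 2017-11-09

2017-11-09


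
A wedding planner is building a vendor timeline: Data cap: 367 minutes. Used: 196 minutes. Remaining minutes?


Total budget: 367 minutes
Time used: 196 minutes
Remaining: 367 - 196 = 171 minutes
Percent used: 53.4%
Percent remaining: 46.6%

171


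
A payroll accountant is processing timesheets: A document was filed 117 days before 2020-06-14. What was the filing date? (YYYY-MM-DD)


Start: 2020-06-14
Subtracting 117 days
Days already passed in June: 14
After going back through June: 103 more days to subtract
May 2020: 31 days, 72 remaining
April 2020: 30 days, 42 remaining
March 2020: 31 days, 11 remaining
February 2020 has 29 days, need 11
Result: 2020-02-18

2020-02-18


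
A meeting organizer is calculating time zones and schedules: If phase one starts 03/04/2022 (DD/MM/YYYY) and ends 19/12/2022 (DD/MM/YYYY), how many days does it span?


Start date: 2022-04-03
End date: 2022-12-19
Apr 2022: +28 days
May 2022: +31 days
Jun 2022: +30 days
... (6 more months)
Total: 260 days

260


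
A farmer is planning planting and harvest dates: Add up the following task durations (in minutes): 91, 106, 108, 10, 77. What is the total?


Durations: 91, 106, 108, 10, 77
Running sum: 91
+ 106 = 197
+ 108 = 305
+ 10 = 315
+ 77 = 392
Total duration: 392 minutes
That is 6 hours and 32 minutes

392


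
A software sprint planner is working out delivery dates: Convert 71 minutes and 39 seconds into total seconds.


Minutes: 71
Seconds: 39
Convert minutes to seconds: 71 x 60 = 4260
Add remaining seconds: 4260 + 39 = 4299

4299


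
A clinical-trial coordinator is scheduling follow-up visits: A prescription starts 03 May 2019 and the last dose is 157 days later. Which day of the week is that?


Start: 2019-05-03 (Friday)
Step 1 - find target date: add 157 days
  2019-05-03 + 157 days = 2019-10-07
Step 2 - day of week:
  157 mod 7 = 3
  Friday + 3 days -> Monday
Result: Monday (2019-10-07)

Monday


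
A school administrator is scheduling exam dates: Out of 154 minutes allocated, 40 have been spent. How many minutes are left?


Total budget: 154 minutes
Time used: 40 minutes
Remaining: 154 - 40 = 114 minutes
Percent used: 26.0%
Percent remaining: 74.0%

114


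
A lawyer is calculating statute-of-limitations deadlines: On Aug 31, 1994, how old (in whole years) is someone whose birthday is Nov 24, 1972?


Birth: 1972-11-24
Reference: 1994-08-31
Year difference: 1994 - 1972 = 22
Has birthday (11-24) occurred by 08-31? No
Birthday not yet reached this year -> subtract 1
Age in full years: 21

21


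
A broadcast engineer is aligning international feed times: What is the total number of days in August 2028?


Month: August
Year: 2028
August is a 31-day month
Total: 31 days

31


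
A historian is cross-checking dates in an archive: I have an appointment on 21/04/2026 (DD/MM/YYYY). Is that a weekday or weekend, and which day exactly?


Date: 2026-04-21
January 1, 2026 is a Thursday
Day of year: 111
Offset from Jan 1: 110 days
110 mod 7 = 5
Result: Tuesday

Tuesday


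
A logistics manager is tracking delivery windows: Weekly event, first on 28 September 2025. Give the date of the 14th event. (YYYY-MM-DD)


First occurrence: 2025-09-28 (occurrence 1)
Each occurrence is 7 days after the previous.
Occurrence 14 is 13 weeks after the first.
13 weeks = 91 days
2025-09-28 + 91 days = 2025-12-28

2025-12-28


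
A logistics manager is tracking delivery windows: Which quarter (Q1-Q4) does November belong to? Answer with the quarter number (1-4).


Month: November (month 11)
Q1: January-March (months 1-3)
Q2: April-June (months 4-6)
Q3: July-September (months 7-9)
Q4: October-December (months 10-12)
Month 11 falls in Q4

4


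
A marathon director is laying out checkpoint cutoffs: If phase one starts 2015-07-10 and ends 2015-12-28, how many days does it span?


Start date: 2015-07-10
End date: 2015-12-28
Jul 2015: +22 days
Aug 2015: +31 days
Sep 2015: +30 days
... (3 more months)
Total: 171 days

171


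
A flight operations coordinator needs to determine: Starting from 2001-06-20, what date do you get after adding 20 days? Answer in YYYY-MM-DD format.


Start: 2001-06-20
Adding 20 days
Days remaining in June: 10
After June: 10 days still to add
July 2001 has 31 days, need 10
Result: 2001-07-10

2001-07-10


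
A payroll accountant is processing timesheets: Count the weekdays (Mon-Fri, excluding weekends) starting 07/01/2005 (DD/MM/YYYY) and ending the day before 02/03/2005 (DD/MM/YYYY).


Start: 2005-01-07 (Friday)
End (exclusive): 2005-03-02 (Wednesday)
Total calendar days: 54
Full weeks: 54 // 7 = 7 -> 35 weekdays
Remaining 5 days starting on Friday:
  Fri(w), Sat(-), Sun(-), Mon(w), Tue(w) -> 3 weekdays
Total business days: 35 + 3 = 38

38


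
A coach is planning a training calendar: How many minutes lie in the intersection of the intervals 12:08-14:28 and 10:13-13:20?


Interval A: [728, 868] minutes from midnight
Interval B: [613, 800] minutes from midnight
Overlap start = max(728, 613) = 728
Overlap end = min(868, 800) = 800
Overlap = 800 - 728 = 72 minutes

72


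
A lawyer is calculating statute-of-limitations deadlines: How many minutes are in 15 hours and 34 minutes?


Hours: 15
Extra minutes: 34
Minutes per hour: 60
Hours to minutes: 15 x 60 = 900
Total: 900 + 34 = 934

934


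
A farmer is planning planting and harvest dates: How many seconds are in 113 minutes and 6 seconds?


Minutes: 113
Seconds: 6
Convert minutes to seconds: 113 x 60 = 6780
Add remaining seconds: 6780 + 6 = 6786

6786


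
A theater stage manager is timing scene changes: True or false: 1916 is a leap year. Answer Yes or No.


Year: 1916
Divisible by 4? 1916 / 4 = 479.0 -> Yes
Divisible by 100? 1916 / 100 = 19.16 -> No
Divisible by 4 but not 100, so it IS a leap year

Yes


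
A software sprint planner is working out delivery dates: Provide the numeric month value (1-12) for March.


Calendar month order:
2. February
3. March <--
4. April
March is month number 3

3


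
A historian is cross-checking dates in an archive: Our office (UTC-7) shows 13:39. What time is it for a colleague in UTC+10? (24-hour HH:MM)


Local time: 13:39 at UTC-7 (offset -7h)
Target zone: UTC+10 (offset 10h)
Difference: 10 - (-7) = 17 hours
Calculation: 13 + (17) = 30
Wraparound: (30) mod 24 = 6
Result: 06:39

06:39


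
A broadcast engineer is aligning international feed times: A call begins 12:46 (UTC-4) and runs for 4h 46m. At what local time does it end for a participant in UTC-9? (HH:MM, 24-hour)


Start: 12:46 in UTC-4
Step 1 - add duration:
  minutes: 46 + 46 = 92 (carry 1h)
  hours: 12 + 4 + 1 = 17
  end in UTC-4: 17:32
Step 2 - convert UTC-4 -> UTC-9:
  offset difference: -9 - (-4) = -5 hours
  17 + (-5) = 12 -> mod 24 = 12
Result: 12:32 in UTC-9

12:32


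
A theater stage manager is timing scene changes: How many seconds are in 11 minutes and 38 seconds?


Minutes: 11
Extra seconds: 38
Seconds per minute: 60
Minutes to seconds: 11 x 60 = 660
Total: 660 + 38 = 698

698


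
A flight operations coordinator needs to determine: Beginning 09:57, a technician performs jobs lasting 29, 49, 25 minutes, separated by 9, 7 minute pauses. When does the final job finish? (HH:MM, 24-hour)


Start: 09:57 = 597 min from midnight
  after task 1 (29 min): 10:26
  after break (9 min): 10:35
  after task 2 (49 min): 11:24
  after break (7 min): 11:31
  after task 3 (25 min): 11:56
Total elapsed: 119 minutes
End time: 11:56

11:56


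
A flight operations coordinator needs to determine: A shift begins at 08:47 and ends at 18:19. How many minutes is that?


Start time: 08:47 = 527 minutes from midnight
End time: 18:19 = 1099 minutes from midnight
Difference: 1099 - 527 = 572 minutes
That is 9 hours and 32 minutes

572


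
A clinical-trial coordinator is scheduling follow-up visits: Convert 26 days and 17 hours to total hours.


Days: 26
Extra hours: 17
Hours per day: 24
Days to hours: 26 x 24 = 624
Total: 624 + 17 = 641

641


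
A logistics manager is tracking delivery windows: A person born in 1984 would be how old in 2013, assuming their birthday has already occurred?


Birth year: 1984
Current year: 2013
Age = current year - birth year
Age = 2013 - 1984 = 29

29


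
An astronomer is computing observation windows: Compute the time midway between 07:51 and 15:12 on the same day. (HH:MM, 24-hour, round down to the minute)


Start time: 07:51 = 471 minutes from midnight
End time: 15:12 = 912 minutes from midnight
Sum: 471 + 912 = 1383
Midpoint: 1383 / 2 = 691 minutes
Convert: 691 / 60 = 11 hours, 31 minutes
Result: 11:31

11:31


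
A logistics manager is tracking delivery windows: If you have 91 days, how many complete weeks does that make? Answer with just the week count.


Total days: 91
Days per week: 7
Division: 91 / 7 = 13 remainder 0
Complete weeks: 13
Remaining days: 0

13


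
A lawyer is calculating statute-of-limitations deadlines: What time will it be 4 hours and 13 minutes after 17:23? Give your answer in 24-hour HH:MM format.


Start time: 17:23
Adding: 4 hours 13 minutes
Minutes: 23 + 13 = 36
Hours: 17 + 4 + 0 = 21
Result: 21:36

21:36


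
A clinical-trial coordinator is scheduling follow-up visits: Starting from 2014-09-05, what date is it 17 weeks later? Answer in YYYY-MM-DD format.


Start: 2014-09-05
Weeks to add: 17
Convert to days: 17 x 7 = 119 days
Add 119 days to 2014-09-05
Result: 2015-01-02

2015-01-02


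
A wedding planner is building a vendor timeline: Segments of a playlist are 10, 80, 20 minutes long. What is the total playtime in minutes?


Durations: 10, 80, 20
Running sum: 10
+ 80 = 90
+ 20 = 110
Total duration: 110 minutes
That is 1 hours and 50 minutes

110


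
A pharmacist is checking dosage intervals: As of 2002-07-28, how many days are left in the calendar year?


Start: July 28, 2002
End: December 31, 2002
Days left in July: 3
August: 31
September: 30
October: 31
November: 30
... plus remaining months
Sum of remaining months: 153
Total: 3 + 153 = 156

156


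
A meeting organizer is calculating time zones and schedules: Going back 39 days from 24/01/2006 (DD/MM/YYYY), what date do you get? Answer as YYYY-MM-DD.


Start: 2006-01-24
Subtracting 39 days
Days already passed in January: 24
After going back through January: 15 more days to subtract
December 2005 has 31 days, need 15
Result: 2005-12-16

2005-12-16


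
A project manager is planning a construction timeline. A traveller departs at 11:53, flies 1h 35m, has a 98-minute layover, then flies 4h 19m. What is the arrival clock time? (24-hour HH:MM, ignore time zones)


Depart: 11:53
Leg 1: +95 min -> 13:28
Layover: +98 min -> 15:06
Leg 2: +259 min -> 19:25
Total travel: 452 minutes = 7h 32m
Arrival: 19:25

19:25


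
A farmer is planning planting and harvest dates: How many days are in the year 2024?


Year: 2024
Check leap year rules:
Divisible by 4? Yes
Divisible by 100? No
2024 is a leap year
Days: 366

366


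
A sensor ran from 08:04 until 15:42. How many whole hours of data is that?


Start: 08:04
End: 15:42
Hour difference: 15 - 8 = 7 hours
Minute difference: 42 - 4 = 38 minutes
Total minutes: 458
Complete hours: 458 / 60 = 7 (remainder 38)

7


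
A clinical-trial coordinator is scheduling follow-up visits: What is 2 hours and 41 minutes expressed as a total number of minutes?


Hours: 2
Minutes: 41
Convert hours to minutes: 2 x 60 = 120
Add remaining minutes: 120 + 41 = 161

161


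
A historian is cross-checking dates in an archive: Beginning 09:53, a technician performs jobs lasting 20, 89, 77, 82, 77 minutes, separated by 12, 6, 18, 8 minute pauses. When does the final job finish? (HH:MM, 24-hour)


Start: 09:53 = 593 min from midnight
  after task 1 (20 min): 10:13
  after break (12 min): 10:25
  after task 2 (89 min): 11:54
  after break (6 min): 12:00
  after task 3 (77 min): 13:17
  after break (18 min): 13:35
  after task 4 (82 min): 14:57
  after break (8 min): 15:05
  after task 5 (77 min): 16:22
Total elapsed: 389 minutes
End time: 16:22

16:22


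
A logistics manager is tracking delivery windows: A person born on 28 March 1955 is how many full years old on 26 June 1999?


Birth: 1955-03-28
Reference: 1999-06-26
Year difference: 1999 - 1955 = 44
Has birthday (03-28) occurred by 06-26? Yes
Age in full years: 44

44


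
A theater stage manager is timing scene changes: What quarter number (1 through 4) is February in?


Month: February (month 2)
Q1: January-March (months 1-3)
Q2: April-June (months 4-6)
Q3: July-September (months 7-9)
Q4: October-December (months 10-12)
Month 2 falls in Q1

1


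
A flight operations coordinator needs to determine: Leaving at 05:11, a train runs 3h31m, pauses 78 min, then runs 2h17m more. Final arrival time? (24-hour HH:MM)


Depart: 05:11
Leg 1: +211 min -> 08:42
Layover: +78 min -> 10:00
Leg 2: +137 min -> 12:17
Total travel: 426 minutes = 7h 6m
Arrival: 12:17

12:17


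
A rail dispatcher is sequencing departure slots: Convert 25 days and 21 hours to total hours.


Days: 25
Extra hours: 21
Hours per day: 24
Days to hours: 25 x 24 = 600
Total: 600 + 21 = 621

621
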